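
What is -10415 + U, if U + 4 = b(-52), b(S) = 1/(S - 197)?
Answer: -2594332/249 ≈ -10419.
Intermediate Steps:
b(S) = 1/(-197 + S)
U = -997/249 (U = -4 + 1/(-197 - 52) = -4 + 1/(-249) = -4 - 1/249 = -997/249 ≈ -4.0040)
-10415 + U = -10415 - 997/249 = -2594332/249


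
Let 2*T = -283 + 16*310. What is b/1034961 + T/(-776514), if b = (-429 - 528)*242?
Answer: -40501386581/178591490212 ≈ -0.22678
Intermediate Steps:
T = 4677/2 (T = (-283 + 16*310)/2 = (-283 + 4960)/2 = (½)*4677 = 4677/2 ≈ 2338.5)
b = -231594 (b = -957*242 = -231594)
b/1034961 + T/(-776514) = -231594/1034961 + (4677/2)/(-776514) = -231594*1/1034961 + (4677/2)*(-1/776514) = -77198/344987 - 1559/517676 = -40501386581/178591490212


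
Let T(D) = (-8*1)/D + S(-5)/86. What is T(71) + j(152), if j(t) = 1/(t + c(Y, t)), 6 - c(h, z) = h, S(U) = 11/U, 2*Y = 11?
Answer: -245269/1862330 ≈ -0.13170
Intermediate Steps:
Y = 11/2 (Y = (½)*11 = 11/2 ≈ 5.5000)
c(h, z) = 6 - h
j(t) = 1/(½ + t) (j(t) = 1/(t + (6 - 1*11/2)) = 1/(t + (6 - 11/2)) = 1/(t + ½) = 1/(½ + t))
T(D) = -11/430 - 8/D (T(D) = (-8*1)/D + (11/(-5))/86 = -8/D + (11*(-⅕))*(1/86) = -8/D - 11/5*1/86 = -8/D - 11/430 = -11/430 - 8/D)
T(71) + j(152) = (-11/430 - 8/71) + 2/(1 + 2*152) = (-11/430 - 8*1/71) + 2/(1 + 304) = (-11/430 - 8/71) + 2/305 = -4221/30530 + 2*(1/305) = -4221/30530 + 2/305 = -245269/1862330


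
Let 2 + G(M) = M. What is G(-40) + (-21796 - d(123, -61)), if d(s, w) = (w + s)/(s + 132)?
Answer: -5568752/255 ≈ -21838.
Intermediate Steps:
G(M) = -2 + M
d(s, w) = (s + w)/(132 + s)
G(-40) + (-21796 - d(123, -61)) = (-2 - 40) + (-21796 - (123 - 61)/(132 + 123)) = -42 + (-21796 - 62/255) = -42 - 5558042/255 = -5568752/255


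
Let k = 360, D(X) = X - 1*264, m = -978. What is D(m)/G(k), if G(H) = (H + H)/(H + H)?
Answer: -1242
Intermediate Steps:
D(X) = -264 + X (D(X) = X - 264 = -264 + X)
G(H) = 1 (G(H) = (2*H)/((2*H)) = (2*H)*(1/(2*H)) = 1)
D(m)/G(k) = (-264 - 978)/1 = -1242*1 = -1242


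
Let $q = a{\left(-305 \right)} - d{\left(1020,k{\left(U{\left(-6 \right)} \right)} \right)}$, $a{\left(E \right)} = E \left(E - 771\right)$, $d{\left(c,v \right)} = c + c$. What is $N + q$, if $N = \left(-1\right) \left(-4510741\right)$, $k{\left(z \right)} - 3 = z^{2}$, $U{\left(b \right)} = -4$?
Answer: $4836881$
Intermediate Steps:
$k{\left(z \right)} = 3 + z^{2}$
$N = 4510741$
$d{\left(c,v \right)} = 2 c$
$a{\left(E \right)} = E \left(-771 + E\right)$
$q = 326140$ ($q = - 305 \left(-771 - 305\right) - 2 \cdot 1020 = \left(-305\right) \left(-1076\right) - 2040 = 328180 - 2040 = 326140$)
$N + q = 4510741 + 326140 = 4836881$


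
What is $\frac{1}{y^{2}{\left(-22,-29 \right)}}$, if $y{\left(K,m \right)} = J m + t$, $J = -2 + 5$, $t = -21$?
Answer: $\frac{1}{11664} \approx 8.5734 \cdot 10^{-5}$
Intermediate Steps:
$J = 3$
$y{\left(K,m \right)} = -21 + 3 m$ ($y{\left(K,m \right)} = 3 m - 21 = -21 + 3 m$)
$\frac{1}{y^{2}{\left(-22,-29 \right)}} = \frac{1}{\left(-21 + 3 \left(-29\right)\right)^{2}} = \frac{1}{\left(-21 - 87\right)^{2}} = \frac{1}{\left(-108\right)^{2}} = \frac{1}{11664}$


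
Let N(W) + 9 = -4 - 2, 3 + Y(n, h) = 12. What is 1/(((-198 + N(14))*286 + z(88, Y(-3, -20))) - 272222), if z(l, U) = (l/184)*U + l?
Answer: -23/7660097 ≈ -3.0026e-6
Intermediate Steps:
Y(n, h) = 9 (Y(n, h) = -3 + 12 = 9)
N(W) = -15 (N(W) = -9 + (-4 - 2) = -9 - 6 = -15)
z(l, U) = l + U*l/184 (z(l, U) = (l/184)*U + l = U*l/184 + l = l + U*l/184)
1/(((-198 + N(14))*286 + z(88, Y(-3, -20))) - 272222) = 1/(((-198 - 15)*286 + (1/184)*88*(184 + 9)) - 272222) = 1/((-213*286 + (1/184)*88*193) - 272222) = 1/((-60918 + 2123/23) - 272222) = 1/(-1398991/23 - 272222) = 1/(-7660097/23) = -23/7660097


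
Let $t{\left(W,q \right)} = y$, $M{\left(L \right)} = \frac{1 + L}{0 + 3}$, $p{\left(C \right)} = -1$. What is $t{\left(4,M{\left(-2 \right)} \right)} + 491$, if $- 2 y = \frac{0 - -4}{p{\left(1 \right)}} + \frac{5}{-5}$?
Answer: $\frac{987}{2} \approx 493.5$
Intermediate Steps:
$M{\left(L \right)} = \frac{1}{3} + \frac{L}{3}$ ($M{\left(L \right)} = \frac{1 + L}{3} = \left(1 + L\right) \frac{1}{3} = \frac{1}{3} + \frac{L}{3}$)
$y = \frac{5}{2}$ ($y = - \frac{\frac{0 - -4}{-1} + \frac{5}{-5}}{2} = - \frac{\left(0 + 4\right) \left(-1\right) + 5 \left(- \frac{1}{5}\right)}{2} = - \frac{4 \left(-1\right) - 1}{2} = - \frac{-4 - 1}{2} = \left(- \frac{1}{2}\right) \left(-5\right) = \frac{5}{2} \approx 2.5$)
$t{\left(W,q \right)} = \frac{5}{2}$
$t{\left(4,M{\left(-2 \right)} \right)} + 491 = \frac{5}{2} + 491 = \frac{987}{2}$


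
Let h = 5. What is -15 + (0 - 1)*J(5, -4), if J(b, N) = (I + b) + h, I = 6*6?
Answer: -61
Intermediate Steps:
I = 36
J(b, N) = 41 + b (J(b, N) = (36 + b) + 5 = 41 + b)
-15 + (0 - 1)*J(5, -4) = -15 + (0 - 1)*(41 + 5) = -15 - 1*46 = -15 - 46 = -61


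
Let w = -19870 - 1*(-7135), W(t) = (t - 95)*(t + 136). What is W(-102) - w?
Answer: 6037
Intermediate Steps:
W(t) = (-95 + t)*(136 + t)
w = -12735 (w = -19870 + 7135 = -12735)
W(-102) - w = (-12920 + (-102)² + 41*(-102)) - 1*(-12735) = (-12920 + 10404 - 4182) + 12735 = -6698 + 12735 = 6037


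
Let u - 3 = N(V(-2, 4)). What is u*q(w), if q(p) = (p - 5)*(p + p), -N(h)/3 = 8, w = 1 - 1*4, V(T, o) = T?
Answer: -1008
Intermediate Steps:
w = -3 (w = 1 - 4 = -3)
N(h) = -24 (N(h) = -3*8 = -24)
u = -21 (u = 3 - 24 = -21)
q(p) = 2*p*(-5 + p) (q(p) = (-5 + p)*(2*p) = 2*p*(-5 + p))
u*q(w) = -42*(-3)*(-5 - 3) = -42*(-3)*(-8) = -21*48 = -1008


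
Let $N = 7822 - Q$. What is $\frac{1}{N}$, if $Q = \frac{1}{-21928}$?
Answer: $\frac{21928}{171520817} \approx 0.00012784$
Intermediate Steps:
$Q = - \frac{1}{21928} \approx -4.5604 \cdot 10^{-5}$
$N = \frac{171520817}{21928}$ ($N = 7822 - - \frac{1}{21928} = 7822 + \frac{1}{21928} = \frac{171520817}{21928} \approx 7822.0$)
$\frac{1}{N} = \frac{1}{\frac{171520817}{21928}} = \frac{21928}{171520817}$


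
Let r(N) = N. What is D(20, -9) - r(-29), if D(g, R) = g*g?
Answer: 429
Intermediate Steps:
D(g, R) = g²
D(20, -9) - r(-29) = 20² - 1*(-29) = 400 + 29 = 429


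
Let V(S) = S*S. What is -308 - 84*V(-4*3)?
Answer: -12404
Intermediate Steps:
V(S) = S²
-308 - 84*V(-4*3) = -308 - 84*(-4*3)² = -308 - 84*(-12)² = -308 - 84*144 = -308 - 12096 = -12404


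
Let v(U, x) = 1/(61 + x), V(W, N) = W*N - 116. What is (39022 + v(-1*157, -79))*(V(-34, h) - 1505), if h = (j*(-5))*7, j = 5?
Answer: 337851995/2 ≈ 1.6893e+8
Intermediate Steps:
h = -175 (h = (5*(-5))*7 = -25*7 = -175)
V(W, N) = -116 + N*W (V(W, N) = N*W - 116 = -116 + N*W)
(39022 + v(-1*157, -79))*(V(-34, h) - 1505) = (39022 + 1/(61 - 79))*((-116 - 175*(-34)) - 1505) = (39022 + 1/(-18))*((-116 + 5950) - 1505) = (39022 - 1/18)*(5834 - 1505) = (702395/18)*4329 = 337851995/2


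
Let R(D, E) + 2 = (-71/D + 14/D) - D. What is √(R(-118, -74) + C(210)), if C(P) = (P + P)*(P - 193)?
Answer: √101039270/118 ≈ 85.185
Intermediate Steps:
R(D, E) = -2 - D - 57/D (R(D, E) = -2 + ((-71/D + 14/D) - D) = -2 + (-57/D - D) = -2 + (-D - 57/D) = -2 - D - 57/D)
C(P) = 2*P*(-193 + P) (C(P) = (2*P)*(-193 + P) = 2*P*(-193 + P))
√(R(-118, -74) + C(210)) = √((-2 - 1*(-118) - 57/(-118)) + 2*210*(-193 + 210)) = √((-2 + 118 - 57*(-1/118)) + 2*210*17) = √((-2 + 118 + 57/118) + 7140) = √(13745/118 + 7140) = √(856265/118) = √101039270/118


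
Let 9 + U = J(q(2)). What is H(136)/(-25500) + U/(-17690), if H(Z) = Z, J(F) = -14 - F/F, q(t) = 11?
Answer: -2638/663375 ≈ -0.0039766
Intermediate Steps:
J(F) = -15 (J(F) = -14 - 1*1 = -14 - 1 = -15)
U = -24 (U = -9 - 15 = -24)
H(136)/(-25500) + U/(-17690) = 136/(-25500) - 24/(-17690) = 136*(-1/25500) - 24*(-1/17690) = -2/375 + 12/8845 = -2638/663375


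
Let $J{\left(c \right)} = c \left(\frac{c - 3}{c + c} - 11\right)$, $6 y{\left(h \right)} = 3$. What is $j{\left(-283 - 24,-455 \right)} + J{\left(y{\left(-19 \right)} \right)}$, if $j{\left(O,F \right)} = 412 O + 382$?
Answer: $- \frac{504435}{4} \approx -1.2611 \cdot 10^{5}$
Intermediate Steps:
$j{\left(O,F \right)} = 382 + 412 O$
$y{\left(h \right)} = \frac{1}{2}$ ($y{\left(h \right)} = \frac{1}{6} \cdot 3 = \frac{1}{2}$)
$J{\left(c \right)} = c \left(-11 + \frac{-3 + c}{2 c}\right)$ ($J{\left(c \right)} = c \left(\frac{-3 + c}{2 c} - 11\right) = c \left(-11 + \frac{-3 + c}{2 c}\right)$)
$j{\left(-283 - 24,-455 \right)} + J{\left(y{\left(-19 \right)} \right)} = \left(382 + 412 \left(-283 - 24\right)\right) - \frac{27}{4} = \left(382 + 412 \left(-307\right)\right) - \frac{27}{4} = \left(382 - 126484\right) - \frac{27}{4} = -126102 - \frac{27}{4} = - \frac{504435}{4}$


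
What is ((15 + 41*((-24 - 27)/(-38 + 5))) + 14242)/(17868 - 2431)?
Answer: 157524/169807 ≈ 0.92766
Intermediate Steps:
((15 + 41*((-24 - 27)/(-38 + 5))) + 14242)/(17868 - 2431) = ((15 + 41*(-51/(-33))) + 14242)/15437 = ((15 + 41*(-51*(-1/33))) + 14242)*(1/15437) = ((15 + 41*(17/11)) + 14242)*(1/15437) = ((15 + 697/11) + 14242)*(1/15437) = (862/11 + 14242)*(1/15437) = (157524/11)*(1/15437) = 157524/169807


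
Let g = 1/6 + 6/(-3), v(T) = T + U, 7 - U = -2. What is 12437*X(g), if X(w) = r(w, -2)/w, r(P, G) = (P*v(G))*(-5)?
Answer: -435295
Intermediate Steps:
U = 9 (U = 7 - 1*(-2) = 7 + 2 = 9)
v(T) = 9 + T (v(T) = T + 9 = 9 + T)
r(P, G) = -5*P*(9 + G) (r(P, G) = (P*(9 + G))*(-5) = -5*P*(9 + G))
g = -11/6 (g = 1*(1/6) + 6*(-1/3) = 1/6 - 2 = -11/6 ≈ -1.8333)
X(w) = -35 (X(w) = (-5*w*(9 - 2))/w = (-5*w*7)/w = (-35*w)/w = -35)
12437*X(g) = 12437*(-35) = -435295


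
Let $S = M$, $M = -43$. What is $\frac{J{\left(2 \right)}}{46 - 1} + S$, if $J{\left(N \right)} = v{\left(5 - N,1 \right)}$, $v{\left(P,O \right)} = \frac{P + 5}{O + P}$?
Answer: $- \frac{1933}{45} \approx -42.956$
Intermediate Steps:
$S = -43$
$v{\left(P,O \right)} = \frac{5 + P}{O + P}$
$J{\left(N \right)} = \frac{10 - N}{6 - N}$ ($J{\left(N \right)} = \frac{5 - \left(-5 + N\right)}{1 - \left(-5 + N\right)} = \frac{10 - N}{6 - N}$)
$\frac{J{\left(2 \right)}}{46 - 1} + S = \frac{\frac{1}{-6 + 2} \left(-10 + 2\right)}{46 - 1} - 43 = \frac{\frac{1}{-4} \left(-8\right)}{45} - 43 = \left(- \frac{1}{4}\right) \left(-8\right) \frac{1}{45} - 43 = 2 \cdot \frac{1}{45} - 43 = \frac{2}{45} - 43 = - \frac{1933}{45}$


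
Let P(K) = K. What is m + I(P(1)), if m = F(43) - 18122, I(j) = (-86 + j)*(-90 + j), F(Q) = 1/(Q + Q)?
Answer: -907901/86 ≈ -10557.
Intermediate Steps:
F(Q) = 1/(2*Q)
I(j) = (-90 + j)*(-86 + j)
m = -1558491/86 (m = (1/2)/43 - 18122 = (1/2)*(1/43) - 18122 = 1/86 - 18122 = -1558491/86 ≈ -18122.)
m + I(P(1)) = -1558491/86 + (7740 + 1**2 - 176*1) = -1558491/86 + (7740 + 1 - 176) = -1558491/86 + 7565 = -907901/86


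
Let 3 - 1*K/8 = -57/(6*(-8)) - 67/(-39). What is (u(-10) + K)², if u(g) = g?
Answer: 519841/6084 ≈ 85.444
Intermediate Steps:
K = 59/78 (K = 24 - 8*(-57/(6*(-8)) - 67/(-39)) = 24 - 8*(-57/(-48) - 67*(-1/39)) = 24 - 8*(-57*(-1/48) + 67/39) = 24 - 8*(19/16 + 67/39) = 24 - 8*1813/624 = 24 - 1813/78 = 59/78 ≈ 0.75641)
(u(-10) + K)² = (-10 + 59/78)² = (-721/78)² = 519841/6084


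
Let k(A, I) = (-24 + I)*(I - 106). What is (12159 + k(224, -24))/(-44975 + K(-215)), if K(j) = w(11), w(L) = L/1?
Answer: -6133/14988 ≈ -0.40919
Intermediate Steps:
w(L) = L (w(L) = L*1 = L)
K(j) = 11
k(A, I) = (-106 + I)*(-24 + I) (k(A, I) = (-24 + I)*(-106 + I) = (-106 + I)*(-24 + I))
(12159 + k(224, -24))/(-44975 + K(-215)) = (12159 + (2544 + (-24)**2 - 130*(-24)))/(-44975 + 11) = (12159 + (2544 + 576 + 3120))/(-44964) = (12159 + 6240)*(-1/44964) = 18399*(-1/44964) = -6133/14988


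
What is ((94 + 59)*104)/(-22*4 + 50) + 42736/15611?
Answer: -123389132/296609 ≈ -416.00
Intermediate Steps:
((94 + 59)*104)/(-22*4 + 50) + 42736/15611 = (153*104)/(-88 + 50) + 42736*(1/15611) = 15912/(-38) + 42736/15611 = 15912*(-1/38) + 42736/15611 = -7956/19 + 42736/15611 = -123389132/296609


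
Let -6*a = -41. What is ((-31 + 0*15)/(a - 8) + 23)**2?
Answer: 120409/49 ≈ 2457.3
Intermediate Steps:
a = 41/6 (a = -1/6*(-41) = 41/6 ≈ 6.8333)
((-31 + 0*15)/(a - 8) + 23)**2 = ((-31 + 0*15)/(41/6 - 8) + 23)**2 = ((-31 + 0)/(-7/6) + 23)**2 = (-31*(-6/7) + 23)**2 = (186/7 + 23)**2 = (347/7)**2 = 120409/49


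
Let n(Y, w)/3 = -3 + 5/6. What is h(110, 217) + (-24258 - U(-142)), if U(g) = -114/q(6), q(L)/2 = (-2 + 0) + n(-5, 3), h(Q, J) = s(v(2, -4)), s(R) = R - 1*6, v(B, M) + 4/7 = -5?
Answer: -2888877/119 ≈ -24276.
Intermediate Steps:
n(Y, w) = -13/2 (n(Y, w) = 3*(-3 + 5/6) = 3*(-13/6) = -13/2)
v(B, M) = -39/7 (v(B, M) = -4/7 - 5 = -39/7)
s(R) = -6 + R (s(R) = R - 6 = -6 + R)
h(Q, J) = -81/7 (h(Q, J) = -6 - 39/7 = -81/7)
q(L) = -17 (q(L) = 2*((-2 + 0) - 13/2) = 2*(-2 - 13/2) = 2*(-17/2) = -17)
U(g) = 114/17 (U(g) = -114/(-17) = -114*(-1/17) = 114/17)
h(110, 217) + (-24258 - U(-142)) = -81/7 + (-24258 - 1*114/17) = -81/7 + (-24258 - 114/17) = -81/7 - 412500/17 = -2888877/119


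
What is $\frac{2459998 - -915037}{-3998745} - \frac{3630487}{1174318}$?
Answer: $- \frac{3696151217989}{939159646182} \approx -3.9356$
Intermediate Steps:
$\frac{2459998 - -915037}{-3998745} - \frac{3630487}{1174318} = \left(2459998 + 915037\right) \left(- \frac{1}{3998745}\right) - \frac{3630487}{1174318} = 3375035 \left(- \frac{1}{3998745}\right) - \frac{3630487}{1174318} = - \frac{675007}{799749} - \frac{3630487}{1174318} = - \frac{3696151217989}{939159646182}$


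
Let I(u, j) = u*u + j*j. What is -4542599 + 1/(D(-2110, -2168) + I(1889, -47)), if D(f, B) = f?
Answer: -16209901123579/3568420 ≈ -4.5426e+6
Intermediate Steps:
I(u, j) = j**2 + u**2 (I(u, j) = u**2 + j**2 = j**2 + u**2)
-4542599 + 1/(D(-2110, -2168) + I(1889, -47)) = -4542599 + 1/(-2110 + ((-47)**2 + 1889**2)) = -4542599 + 1/(-2110 + (2209 + 3568321)) = -4542599 + 1/(-2110 + 3570530) = -4542599 + 1/3568420 = -16209901123579/3568420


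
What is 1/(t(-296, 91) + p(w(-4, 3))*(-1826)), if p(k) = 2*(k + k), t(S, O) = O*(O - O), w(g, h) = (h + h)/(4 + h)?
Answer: -7/43824 ≈ -0.00015973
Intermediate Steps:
w(g, h) = 2*h/(4 + h) (w(g, h) = (2*h)/(4 + h) = 2*h/(4 + h))
t(S, O) = 0 (t(S, O) = O*0 = 0)
p(k) = 4*k (p(k) = 2*(2*k) = 4*k)
1/(t(-296, 91) + p(w(-4, 3))*(-1826)) = 1/(0 + (4*(2*3/(4 + 3)))*(-1826)) = 1/(0 + (4*(2*3/7))*(-1826)) = 1/(0 + (4*(2*3*(⅐)))*(-1826)) = 1/(0 + (4*(6/7))*(-1826)) = 1/(0 + (24/7)*(-1826)) = 1/(0 - 43824/7) = 1/(-43824/7) = -7/43824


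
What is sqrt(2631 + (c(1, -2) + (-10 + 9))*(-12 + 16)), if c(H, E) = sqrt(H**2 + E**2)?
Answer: sqrt(2627 + 4*sqrt(5)) ≈ 51.341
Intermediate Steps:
c(H, E) = sqrt(E**2 + H**2)
sqrt(2631 + (c(1, -2) + (-10 + 9))*(-12 + 16)) = sqrt(2631 + (sqrt((-2)**2 + 1**2) + (-10 + 9))*(-12 + 16)) = sqrt(2631 + (sqrt(4 + 1) - 1)*4) = sqrt(2631 + (sqrt(5) - 1)*4) = sqrt(2631 + (-1 + sqrt(5))*4) = sqrt(2631 + (-4 + 4*sqrt(5))) = sqrt(2627 + 4*sqrt(5))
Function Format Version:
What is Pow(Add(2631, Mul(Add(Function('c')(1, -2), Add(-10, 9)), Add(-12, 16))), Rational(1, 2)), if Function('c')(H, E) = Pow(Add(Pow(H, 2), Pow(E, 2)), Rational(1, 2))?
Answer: Pow(Add(2627, Mul(4, Pow(5, Rational(1, 2)))), Rational(1, 2)) ≈ 51.341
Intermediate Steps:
Function('c')(H, E) = Pow(Add(Pow(E, 2), Pow(H, 2)), Rational(1, 2))
Pow(Add(2631, Mul(Add(Function('c')(1, -2), Add(-10, 9)), Add(-12, 16))), Rational(1, 2)) = Pow(Add(2631, Mul(Add(Pow(Add(Pow(-2, 2), Pow(1, 2)), Rational(1, 2)), Add(-10, 9)), Add(-12, 16))), Rational(1, 2)) = Pow(Add(2631, Mul(Add(Pow(Add(4, 1), Rational(1, 2)), -1), 4)), Rational(1, 2)) = Pow(Add(2631, Mul(Add(Pow(5, Rational(1, 2)), -1), 4)), Rational(1, 2)) = Pow(Add(2631, Mul(Add(-1, Pow(5, Rational(1, 2))), 4)), Rational(1, 2)) = Pow(Add(2631, Add(-4, Mul(4, Pow(5, Rational(1, 2))))), Rational(1, 2)) = Pow(Add(2627, Mul(4, Pow(5, Rational(1, 2)))), Rational(1, 2))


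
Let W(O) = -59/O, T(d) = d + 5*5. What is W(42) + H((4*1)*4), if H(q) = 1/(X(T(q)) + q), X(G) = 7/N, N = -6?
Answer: -4999/3738 ≈ -1.3373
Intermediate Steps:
T(d) = 25 + d (T(d) = d + 25 = 25 + d)
X(G) = -7/6 (X(G) = 7/(-6) = 7*(-⅙) = -7/6)
H(q) = 1/(-7/6 + q)
W(42) + H((4*1)*4) = -59/42 + 6/(-7 + 6*((4*1)*4)) = -59*1/42 + 6/(-7 + 6*(4*4)) = -59/42 + 6/(-7 + 6*16) = -59/42 + 6/(-7 + 96) = -59/42 + 6/89 = -4999/3738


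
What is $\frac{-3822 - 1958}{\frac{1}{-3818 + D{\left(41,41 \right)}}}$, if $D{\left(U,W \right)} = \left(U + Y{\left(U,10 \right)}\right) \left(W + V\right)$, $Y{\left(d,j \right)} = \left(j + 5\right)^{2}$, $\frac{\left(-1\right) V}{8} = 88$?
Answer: $1041417280$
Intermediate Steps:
$V = -704$ ($V = \left(-8\right) 88 = -704$)
$Y{\left(d,j \right)} = \left(5 + j\right)^{2}$
$D{\left(U,W \right)} = \left(-704 + W\right) \left(225 + U\right)$ ($D{\left(U,W \right)} = \left(U + \left(5 + 10\right)^{2}\right) \left(W - 704\right) = \left(U + 15^{2}\right) \left(-704 + W\right) = \left(U + 225\right) \left(-704 + W\right) = \left(225 + U\right) \left(-704 + W\right) = \left(-704 + W\right) \left(225 + U\right)$)
$\frac{-3822 - 1958}{\frac{1}{-3818 + D{\left(41,41 \right)}}} = \frac{-3822 - 1958}{\frac{1}{-3818 + \left(-158400 - 28864 + 225 \cdot 41 + 41 \cdot 41\right)}} = - \frac{5780}{\frac{1}{-3818 + \left(-158400 - 28864 + 9225 + 1681\right)}} = - \frac{5780}{\frac{1}{-3818 - 176358}} = - \frac{5780}{\frac{1}{-180176}} = - \frac{5780}{- \frac{1}{180176}} = \left(-5780\right) \left(-180176\right) = 1041417280$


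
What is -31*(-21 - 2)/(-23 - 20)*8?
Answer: -5704/43 ≈ -132.65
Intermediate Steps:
-31*(-21 - 2)/(-23 - 20)*8 = -(-713)/(-43)*8 = -(-713)*(-1)/43*8 = -31*23/43*8 = -713/43*8 = -5704/43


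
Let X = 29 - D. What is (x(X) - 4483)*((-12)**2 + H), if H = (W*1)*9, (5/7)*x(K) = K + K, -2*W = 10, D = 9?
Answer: -438273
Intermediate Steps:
X = 20 (X = 29 - 1*9 = 29 - 9 = 20)
W = -5 (W = -1/2*10 = -5)
x(K) = 14*K/5 (x(K) = 7*(K + K)/5 = 7*(2*K)/5 = 14*K/5)
H = -45 (H = -5*1*9 = -5*9 = -45)
(x(X) - 4483)*((-12)**2 + H) = ((14/5)*20 - 4483)*((-12)**2 - 45) = (56 - 4483)*(144 - 45) = -4427*99 = -438273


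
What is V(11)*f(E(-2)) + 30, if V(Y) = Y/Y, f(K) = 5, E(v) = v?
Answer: 35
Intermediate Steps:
V(Y) = 1
V(11)*f(E(-2)) + 30 = 1*5 + 30 = 5 + 30 = 35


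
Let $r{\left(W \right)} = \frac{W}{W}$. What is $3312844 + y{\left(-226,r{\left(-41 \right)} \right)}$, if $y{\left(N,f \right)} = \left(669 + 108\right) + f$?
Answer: $3313622$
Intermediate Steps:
$r{\left(W \right)} = 1$
$y{\left(N,f \right)} = 777 + f$
$3312844 + y{\left(-226,r{\left(-41 \right)} \right)} = 3312844 + \left(777 + 1\right) = 3312844 + 778 = 3313622$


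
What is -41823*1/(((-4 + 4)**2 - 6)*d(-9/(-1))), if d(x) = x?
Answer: 1549/2 ≈ 774.50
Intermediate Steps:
-41823*1/(((-4 + 4)**2 - 6)*d(-9/(-1))) = -41823*1/(9*((-4 + 4)**2 - 6)) = -41823*1/(9*(0**2 - 6)) = -41823*1/(9*(0 - 6)) = -41823/((-6*9)) = -41823/(-54) = -41823*(-1/54) = 1549/2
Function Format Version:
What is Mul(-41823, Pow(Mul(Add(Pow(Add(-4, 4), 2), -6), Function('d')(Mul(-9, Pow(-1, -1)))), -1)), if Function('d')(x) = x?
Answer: Rational(1549, 2) ≈ 774.50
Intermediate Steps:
Mul(-41823, Pow(Mul(Add(Pow(Add(-4, 4), 2), -6), Function('d')(Mul(-9, Pow(-1, -1)))), -1)) = Mul(-41823, Pow(Mul(Add(Pow(Add(-4, 4), 2), -6), Mul(-9, Pow(-1, -1))), -1)) = Mul(-41823, Pow(Mul(Add(Pow(0, 2), -6), Mul(-9, -1)), -1)) = Mul(-41823, Pow(Mul(Add(0, -6), 9), -1)) = Mul(-41823, Pow(Mul(-6, 9), -1)) = Mul(-41823, Pow(-54, -1)) = Mul(-41823, Rational(-1, 54)) = Rational(1549, 2)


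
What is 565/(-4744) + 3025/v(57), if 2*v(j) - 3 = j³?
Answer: -1725785/19967496 ≈ -0.086430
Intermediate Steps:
v(j) = 3/2 + j³/2
565/(-4744) + 3025/v(57) = 565/(-4744) + 3025/(3/2 + (½)*57³) = 565*(-1/4744) + 3025/(3/2 + (½)*185193) = -565/4744 + 3025/(3/2 + 185193/2) = -565/4744 + 3025/92598 = -565/4744 + 3025*(1/92598) = -565/4744 + 275/8418 = -1725785/19967496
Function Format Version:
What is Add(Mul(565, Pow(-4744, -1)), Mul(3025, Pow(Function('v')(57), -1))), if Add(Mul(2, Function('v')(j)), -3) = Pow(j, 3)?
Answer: Rational(-1725785, 19967496) ≈ -0.086430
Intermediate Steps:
Function('v')(j) = Add(Rational(3, 2), Mul(Rational(1, 2), Pow(j, 3)))
Add(Mul(565, Pow(-4744, -1)), Mul(3025, Pow(Function('v')(57), -1))) = Add(Mul(565, Pow(-4744, -1)), Mul(3025, Pow(Add(Rational(3, 2), Mul(Rational(1, 2), Pow(57, 3))), -1))) = Add(Mul(565, Rational(-1, 4744)), Mul(3025, Pow(Add(Rational(3, 2), Mul(Rational(1, 2), 185193)), -1))) = Add(Rational(-565, 4744), Mul(3025, Pow(Add(Rational(3, 2), Rational(185193, 2)), -1))) = Add(Rational(-565, 4744), Mul(3025, Pow(92598, -1))) = Add(Rational(-565, 4744), Mul(3025, Rational(1, 92598))) = Add(Rational(-565, 4744), Rational(275, 8418)) = Rational(-1725785, 19967496)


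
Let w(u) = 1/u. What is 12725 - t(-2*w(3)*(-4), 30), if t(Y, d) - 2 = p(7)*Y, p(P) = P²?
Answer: 37777/3 ≈ 12592.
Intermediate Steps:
t(Y, d) = 2 + 49*Y (t(Y, d) = 2 + 7²*Y = 2 + 49*Y)
12725 - t(-2*w(3)*(-4), 30) = 12725 - (2 + 49*(-2/3*(-4))) = 12725 - (2 + 49*(-2*⅓*(-4))) = 12725 - (2 + 49*(-⅔*(-4))) = 12725 - (2 + 49*(8/3)) = 12725 - (2 + 392/3) = 12725 - 1*398/3 = 12725 - 398/3 = 37777/3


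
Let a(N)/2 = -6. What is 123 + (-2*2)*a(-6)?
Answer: 171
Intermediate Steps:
a(N) = -12 (a(N) = 2*(-6) = -12)
123 + (-2*2)*a(-6) = 123 - 2*2*(-12) = 123 - 4*(-12) = 123 + 48 = 171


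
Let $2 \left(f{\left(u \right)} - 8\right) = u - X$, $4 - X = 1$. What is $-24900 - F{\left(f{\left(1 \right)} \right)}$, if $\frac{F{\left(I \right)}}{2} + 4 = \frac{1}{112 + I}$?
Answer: $- \frac{2962150}{119} \approx -24892.0$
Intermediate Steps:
$X = 3$ ($X = 4 - 1 = 3$)
$f{\left(u \right)} = \frac{13}{2} + \frac{u}{2}$ ($f{\left(u \right)} = 8 + \frac{u - 3}{2} = 8 + \frac{-3 + u}{2} = 8 + \left(- \frac{3}{2} + \frac{u}{2}\right) = \frac{13}{2} + \frac{u}{2}$)
$F{\left(I \right)} = -8 + \frac{2}{112 + I}$
$-24900 - F{\left(f{\left(1 \right)} \right)} = -24900 - \frac{2 \left(-447 - 4 \left(\frac{13}{2} + \frac{1}{2} \cdot 1\right)\right)}{112 + \left(\frac{13}{2} + \frac{1}{2} \cdot 1\right)} = -24900 - \frac{2 \left(-447 - 4 \left(\frac{13}{2} + \frac{1}{2}\right)\right)}{112 + \left(\frac{13}{2} + \frac{1}{2}\right)} = -24900 - \frac{2 \left(-447 - 28\right)}{112 + 7} = -24900 - \frac{2 \left(-447 - 28\right)}{119} = -24900 - 2 \cdot \frac{1}{119} \left(-475\right) = -24900 - - \frac{950}{119} = -24900 + \frac{950}{119} = - \frac{2962150}{119}$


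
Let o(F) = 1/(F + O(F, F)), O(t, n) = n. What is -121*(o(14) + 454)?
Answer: -1538273/28 ≈ -54938.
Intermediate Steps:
o(F) = 1/(2*F) (o(F) = 1/(F + F) = 1/(2*F))
-121*(o(14) + 454) = -121*((½)/14 + 454) = -121*((½)*(1/14) + 454) = -121*(1/28 + 454) = -121*12713/28 = -1538273/28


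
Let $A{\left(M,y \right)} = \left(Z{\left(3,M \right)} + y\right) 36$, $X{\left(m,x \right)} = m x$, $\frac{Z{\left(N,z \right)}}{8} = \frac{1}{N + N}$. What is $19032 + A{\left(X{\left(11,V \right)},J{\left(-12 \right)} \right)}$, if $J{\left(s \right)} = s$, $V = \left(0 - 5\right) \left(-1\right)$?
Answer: $18648$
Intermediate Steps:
$Z{\left(N,z \right)} = \frac{4}{N}$ ($Z{\left(N,z \right)} = \frac{8}{N + N} = \frac{8}{2 N} = 8 \frac{1}{2 N} = \frac{4}{N}$)
$V = 5$ ($V = \left(-5\right) \left(-1\right) = 5$)
$A{\left(M,y \right)} = 48 + 36 y$ ($A{\left(M,y \right)} = \left(\frac{4}{3} + y\right) 36 = 48 + 36 y$)
$19032 + A{\left(X{\left(11,V \right)},J{\left(-12 \right)} \right)} = 19032 + \left(48 + 36 \left(-12\right)\right) = 19032 + \left(48 - 432\right) = 19032 - 384 = 18648$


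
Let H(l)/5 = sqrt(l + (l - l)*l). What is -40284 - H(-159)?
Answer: -40284 - 5*I*sqrt(159) ≈ -40284.0 - 63.048*I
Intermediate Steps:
H(l) = 5*sqrt(l) (H(l) = 5*sqrt(l + (l - l)*l) = 5*sqrt(l + 0*l) = 5*sqrt(l + 0) = 5*sqrt(l))
-40284 - H(-159) = -40284 - 5*sqrt(-159) = -40284 - 5*I*sqrt(159)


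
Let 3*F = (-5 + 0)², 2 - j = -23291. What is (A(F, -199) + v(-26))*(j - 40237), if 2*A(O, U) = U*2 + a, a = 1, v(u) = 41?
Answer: 2668680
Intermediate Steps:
j = 23293 (j = 2 - 1*(-23291) = 2 + 23291 = 23293)
F = 25/3 (F = (-5 + 0)²/3 = (⅓)*(-5)² = (⅓)*25 = 25/3 ≈ 8.3333)
A(O, U) = ½ + U (A(O, U) = (U*2 + 1)/2 = (2*U + 1)/2 = (1 + 2*U)/2 = ½ + U)
(A(F, -199) + v(-26))*(j - 40237) = ((½ - 199) + 41)*(23293 - 40237) = (-397/2 + 41)*(-16944) = -315/2*(-16944) = 2668680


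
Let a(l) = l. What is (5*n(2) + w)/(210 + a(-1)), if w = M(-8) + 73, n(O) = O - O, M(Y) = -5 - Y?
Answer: 4/11 ≈ 0.36364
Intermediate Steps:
n(O) = 0
w = 76 (w = (-5 - 1*(-8)) + 73 = (-5 + 8) + 73 = 3 + 73 = 76)
(5*n(2) + w)/(210 + a(-1)) = (5*0 + 76)/(210 - 1) = (0 + 76)/209 = 76*(1/209) = 4/11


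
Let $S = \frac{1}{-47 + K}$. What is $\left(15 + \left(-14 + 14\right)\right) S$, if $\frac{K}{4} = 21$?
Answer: $\frac{15}{37} \approx 0.40541$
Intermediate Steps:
$K = 84$ ($K = 4 \cdot 21 = 84$)
$S = \frac{1}{37}$ ($S = \frac{1}{-47 + 84} = \frac{1}{37} \approx 0.027027$)
$\left(15 + \left(-14 + 14\right)\right) S = \left(15 + \left(-14 + 14\right)\right) \frac{1}{37} = \left(15 + 0\right) \frac{1}{37} = 15 \cdot \frac{1}{37} = \frac{15}{37}$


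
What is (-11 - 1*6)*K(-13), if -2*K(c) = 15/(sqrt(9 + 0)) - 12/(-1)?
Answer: 289/2 ≈ 144.50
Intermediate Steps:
K(c) = -17/2 (K(c) = -(15/(sqrt(9 + 0)) - 12/(-1))/2 = -(15/(sqrt(9)) - 12*(-1))/2 = -(15/3 + 12)/2 = -(15*(1/3) + 12)/2 = -(5 + 12)/2 = -1/2*17 = -17/2)
(-11 - 1*6)*K(-13) = (-11 - 1*6)*(-17/2) = (-11 - 6)*(-17/2) = -17*(-17/2) = 289/2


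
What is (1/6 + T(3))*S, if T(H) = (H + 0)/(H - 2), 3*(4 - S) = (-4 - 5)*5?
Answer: 361/6 ≈ 60.167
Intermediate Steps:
S = 19 (S = 4 - (-4 - 5)*5/3 = 4 - (-3)*5 = 4 - ⅓*(-45) = 4 + 15 = 19)
T(H) = H/(-2 + H)
(1/6 + T(3))*S = (1/6 + 3/(-2 + 3))*19 = (⅙ + 3/1)*19 = (⅙ + 3*1)*19 = (⅙ + 3)*19 = (19/6)*19 = 361/6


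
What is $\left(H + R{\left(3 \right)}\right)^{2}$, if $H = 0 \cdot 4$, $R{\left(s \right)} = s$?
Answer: $9$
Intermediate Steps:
$H = 0$
$\left(H + R{\left(3 \right)}\right)^{2} = \left(0 + 3\right)^{2} = 3^{2} = 9$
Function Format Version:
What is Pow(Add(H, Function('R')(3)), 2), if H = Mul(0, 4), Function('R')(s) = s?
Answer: 9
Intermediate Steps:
H = 0
Pow(Add(H, Function('R')(3)), 2) = Pow(Add(0, 3), 2) = Pow(3, 2) = 9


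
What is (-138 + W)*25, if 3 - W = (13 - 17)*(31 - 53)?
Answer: -5575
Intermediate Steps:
W = -85 (W = 3 - (13 - 17)*(31 - 53) = 3 - (-4)*(-22) = 3 - 1*88 = 3 - 88 = -85)
(-138 + W)*25 = (-138 - 85)*25 = -223*25 = -5575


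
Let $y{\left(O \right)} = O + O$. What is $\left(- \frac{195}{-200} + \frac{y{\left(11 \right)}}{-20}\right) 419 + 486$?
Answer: $\frac{3469}{8} \approx 433.63$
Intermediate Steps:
$y{\left(O \right)} = 2 O$
$\left(- \frac{195}{-200} + \frac{y{\left(11 \right)}}{-20}\right) 419 + 486 = \left(- \frac{195}{-200} + \frac{2 \cdot 11}{-20}\right) 419 + 486 = \left(\left(-195\right) \left(- \frac{1}{200}\right) + 22 \left(- \frac{1}{20}\right)\right) 419 + 486 = \left(\frac{39}{40} - \frac{11}{10}\right) 419 + 486 = \left(- \frac{1}{8}\right) 419 + 486 = - \frac{419}{8} + 486 = \frac{3469}{8}$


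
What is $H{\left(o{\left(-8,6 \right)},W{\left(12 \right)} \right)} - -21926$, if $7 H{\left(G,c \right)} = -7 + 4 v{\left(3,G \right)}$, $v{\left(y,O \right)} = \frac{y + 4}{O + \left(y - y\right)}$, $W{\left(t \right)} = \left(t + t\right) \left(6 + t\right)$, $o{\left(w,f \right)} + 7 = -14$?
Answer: $\frac{460421}{21} \approx 21925.0$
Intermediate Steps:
$o{\left(w,f \right)} = -21$ ($o{\left(w,f \right)} = -7 - 14 = -21$)
$W{\left(t \right)} = 2 t \left(6 + t\right)$
$v{\left(y,O \right)} = \frac{4 + y}{O}$ ($v{\left(y,O \right)} = \frac{4 + y}{O + 0} = \frac{4 + y}{O}$)
$H{\left(G,c \right)} = -1 + \frac{4}{G}$ ($H{\left(G,c \right)} = \frac{-7 + 4 \frac{4 + 3}{G}}{7} = \frac{-7 + 4 \frac{1}{G} 7}{7} = \frac{-7 + 4 \frac{7}{G}}{7} = \frac{-7 + \frac{28}{G}}{7} = -1 + \frac{4}{G}$)
$H{\left(o{\left(-8,6 \right)},W{\left(12 \right)} \right)} - -21926 = \frac{4 - -21}{-21} - -21926 = - \frac{4 + 21}{21} + 21926 = \left(- \frac{1}{21}\right) 25 + 21926 = - \frac{25}{21} + 21926 = \frac{460421}{21}$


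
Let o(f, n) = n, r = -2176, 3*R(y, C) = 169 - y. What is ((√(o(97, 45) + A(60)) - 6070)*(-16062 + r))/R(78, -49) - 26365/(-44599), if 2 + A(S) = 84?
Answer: 14811953793235/4058509 - 54714*√127/91 ≈ 3.6428e+6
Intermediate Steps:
R(y, C) = 169/3 - y/3 (R(y, C) = (169 - y)/3 = 169/3 - y/3)
A(S) = 82 (A(S) = -2 + 84 = 82)
((√(o(97, 45) + A(60)) - 6070)*(-16062 + r))/R(78, -49) - 26365/(-44599) = ((√(45 + 82) - 6070)*(-16062 - 2176))/(169/3 - ⅓*78) - 26365/(-44599) = ((√127 - 6070)*(-18238))/(169/3 - 26) - 26365*(-1/44599) = ((-6070 + √127)*(-18238))/(91/3) + 26365/44599 = (110704660 - 18238*√127)*(3/91) + 26365/44599 = (332113980/91 - 54714*√127/91) + 26365/44599 = 14811953793235/4058509 - 54714*√127/91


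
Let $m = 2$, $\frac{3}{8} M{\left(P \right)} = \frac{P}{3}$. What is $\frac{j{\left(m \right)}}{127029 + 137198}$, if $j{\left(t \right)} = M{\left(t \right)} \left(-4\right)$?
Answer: $- \frac{64}{2378043} \approx -2.6913 \cdot 10^{-5}$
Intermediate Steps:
$M{\left(P \right)} = \frac{8 P}{9}$ ($M{\left(P \right)} = \frac{8 \frac{P}{3}}{3} = \frac{8 P}{9}$)
$j{\left(t \right)} = - \frac{32 t}{9}$ ($j{\left(t \right)} = \frac{8 t}{9} \left(-4\right) = - \frac{32 t}{9}$)
$\frac{j{\left(m \right)}}{127029 + 137198} = \frac{\left(- \frac{32}{9}\right) 2}{127029 + 137198} = - \frac{64}{9 \cdot 264227} = \left(- \frac{64}{9}\right) \frac{1}{264227} = - \frac{64}{2378043}$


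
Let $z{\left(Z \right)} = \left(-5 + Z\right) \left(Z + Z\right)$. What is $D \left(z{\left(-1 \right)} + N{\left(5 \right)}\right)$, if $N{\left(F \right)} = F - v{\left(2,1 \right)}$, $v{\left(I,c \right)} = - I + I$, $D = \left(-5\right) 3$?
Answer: $-255$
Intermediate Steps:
$D = -15$
$v{\left(I,c \right)} = 0$
$z{\left(Z \right)} = 2 Z \left(-5 + Z\right)$ ($z{\left(Z \right)} = \left(-5 + Z\right) 2 Z = 2 Z \left(-5 + Z\right)$)
$N{\left(F \right)} = F$ ($N{\left(F \right)} = F - 0 = F + 0 = F$)
$D \left(z{\left(-1 \right)} + N{\left(5 \right)}\right) = - 15 \left(2 \left(-1\right) \left(-5 - 1\right) + 5\right) = - 15 \left(2 \left(-1\right) \left(-6\right) + 5\right) = - 15 \left(12 + 5\right) = \left(-15\right) 17 = -255$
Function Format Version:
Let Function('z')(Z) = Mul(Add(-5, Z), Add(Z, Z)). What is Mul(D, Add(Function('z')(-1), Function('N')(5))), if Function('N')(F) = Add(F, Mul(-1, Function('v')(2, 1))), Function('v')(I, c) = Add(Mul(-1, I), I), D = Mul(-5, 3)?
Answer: -255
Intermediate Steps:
D = -15
Function('v')(I, c) = 0
Function('z')(Z) = Mul(2, Z, Add(-5, Z)) (Function('z')(Z) = Mul(Add(-5, Z), Mul(2, Z)) = Mul(2, Z, Add(-5, Z)))
Function('N')(F) = F (Function('N')(F) = Add(F, Mul(-1, 0)) = Add(F, 0) = F)
Mul(D, Add(Function('z')(-1), Function('N')(5))) = Mul(-15, Add(Mul(2, -1, Add(-5, -1)), 5)) = Mul(-15, Add(Mul(2, -1, -6), 5)) = Mul(-15, Add(12, 5)) = Mul(-15, 17) = -255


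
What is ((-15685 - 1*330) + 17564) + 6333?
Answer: 7882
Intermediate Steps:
((-15685 - 1*330) + 17564) + 6333 = ((-15685 - 330) + 17564) + 6333 = (-16015 + 17564) + 6333 = 1549 + 6333 = 7882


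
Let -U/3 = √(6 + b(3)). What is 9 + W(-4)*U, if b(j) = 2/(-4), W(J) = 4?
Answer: 9 - 6*√22 ≈ -19.142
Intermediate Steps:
b(j) = -½ (b(j) = 2*(-¼) = -½)
U = -3*√22/2 (U = -3*√(6 - ½) = -3*√22/2 ≈ -7.0356)
9 + W(-4)*U = 9 + 4*(-3*√22/2) = 9 - 6*√22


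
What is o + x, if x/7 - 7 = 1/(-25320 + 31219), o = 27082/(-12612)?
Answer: 1742921389/37199094 ≈ 46.854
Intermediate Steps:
o = -13541/6306 (o = 27082*(-1/12612) = -13541/6306 ≈ -2.1473)
x = 289058/5899 (x = 49 + 7/(-25320 + 31219) = 49 + 7/5899 = 289058/5899 ≈ 49.001)
o + x = -13541/6306 + 289058/5899 = 1742921389/37199094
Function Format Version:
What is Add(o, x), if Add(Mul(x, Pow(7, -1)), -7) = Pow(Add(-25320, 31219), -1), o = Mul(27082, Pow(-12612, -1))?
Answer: Rational(1742921389, 37199094) ≈ 46.854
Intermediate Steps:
o = Rational(-13541, 6306) (o = Mul(27082, Rational(-1, 12612)) = Rational(-13541, 6306) ≈ -2.1473)
x = Rational(289058, 5899) (x = Add(49, Mul(7, Pow(Add(-25320, 31219), -1))) = Add(49, Mul(7, Pow(5899, -1))) = Add(49, Mul(7, Rational(1, 5899))) = Add(49, Rational(7, 5899)) = Rational(289058, 5899) ≈ 49.001)
Add(o, x) = Add(Rational(-13541, 6306), Rational(289058, 5899)) = Rational(1742921389, 37199094)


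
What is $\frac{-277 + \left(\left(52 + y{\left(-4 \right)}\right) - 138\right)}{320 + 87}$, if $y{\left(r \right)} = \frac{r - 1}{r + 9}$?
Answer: $- \frac{364}{407} \approx -0.89435$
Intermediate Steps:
$y{\left(r \right)} = \frac{-1 + r}{9 + r}$
$\frac{-277 + \left(\left(52 + y{\left(-4 \right)}\right) - 138\right)}{320 + 87} = \frac{-277 - \left(86 - \frac{-1 - 4}{9 - 4}\right)}{320 + 87} = \frac{-277 - \left(86 - \frac{1}{5} \left(-5\right)\right)}{407} = \left(-277 + \left(\left(52 + \frac{1}{5} \left(-5\right)\right) - 138\right)\right) \frac{1}{407} = \left(-277 + \left(\left(52 - 1\right) - 138\right)\right) \frac{1}{407} = \left(-277 + \left(51 - 138\right)\right) \frac{1}{407} = \left(-277 - 87\right) \frac{1}{407} = \left(-364\right) \frac{1}{407} = - \frac{364}{407}$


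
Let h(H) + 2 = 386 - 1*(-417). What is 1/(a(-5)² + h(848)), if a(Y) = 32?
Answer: 1/1825 ≈ 0.00054795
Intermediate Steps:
h(H) = 801 (h(H) = -2 + (386 - 1*(-417)) = -2 + (386 + 417) = -2 + 803 = 801)
1/(a(-5)² + h(848)) = 1/(32² + 801) = 1/(1024 + 801) = 1/1825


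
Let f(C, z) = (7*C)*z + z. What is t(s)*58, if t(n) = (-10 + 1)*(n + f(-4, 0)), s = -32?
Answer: 16704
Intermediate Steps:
f(C, z) = z + 7*C*z (f(C, z) = 7*C*z + z = z + 7*C*z)
t(n) = -9*n (t(n) = (-10 + 1)*(n + 0*(1 + 7*(-4))) = -9*(n + 0*(1 - 28)) = -9*(n + 0*(-27)) = -9*(n + 0) = -9*n)
t(s)*58 = -9*(-32)*58 = 288*58 = 16704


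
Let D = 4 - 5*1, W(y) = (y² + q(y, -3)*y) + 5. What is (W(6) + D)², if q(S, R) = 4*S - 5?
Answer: 23716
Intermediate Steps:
q(S, R) = -5 + 4*S
W(y) = 5 + y² + y*(-5 + 4*y) (W(y) = (y² + (-5 + 4*y)*y) + 5 = (y² + y*(-5 + 4*y)) + 5 = 5 + y² + y*(-5 + 4*y))
D = -1 (D = 4 - 5 = -1)
(W(6) + D)² = ((5 - 5*6 + 5*6²) - 1)² = ((5 - 30 + 5*36) - 1)² = ((5 - 30 + 180) - 1)² = (155 - 1)² = 154² = 23716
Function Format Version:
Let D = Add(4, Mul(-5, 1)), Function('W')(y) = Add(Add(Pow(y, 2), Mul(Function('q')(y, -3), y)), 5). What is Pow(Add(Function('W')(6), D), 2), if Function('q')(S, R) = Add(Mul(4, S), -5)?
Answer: 23716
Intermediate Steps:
Function('q')(S, R) = Add(-5, Mul(4, S))
Function('W')(y) = Add(5, Pow(y, 2), Mul(y, Add(-5, Mul(4, y)))) (Function('W')(y) = Add(Add(Pow(y, 2), Mul(Add(-5, Mul(4, y)), y)), 5) = Add(Add(Pow(y, 2), Mul(y, Add(-5, Mul(4, y)))), 5) = Add(5, Pow(y, 2), Mul(y, Add(-5, Mul(4, y)))))
D = -1 (D = Add(4, -5) = -1)
Pow(Add(Function('W')(6), D), 2) = Pow(Add(Add(5, Mul(-5, 6), Mul(5, Pow(6, 2))), -1), 2) = Pow(Add(Add(5, -30, Mul(5, 36)), -1), 2) = Pow(Add(Add(5, -30, 180), -1), 2) = Pow(Add(155, -1), 2) = Pow(154, 2) = 23716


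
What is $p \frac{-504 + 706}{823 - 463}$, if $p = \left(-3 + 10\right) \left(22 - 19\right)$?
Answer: $\frac{707}{60} \approx 11.783$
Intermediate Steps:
$p = 21$ ($p = 7 \cdot 3 = 21$)
$p \frac{-504 + 706}{823 - 463} = 21 \frac{-504 + 706}{823 - 463} = 21 \cdot \frac{202}{360} = 21 \cdot 202 \cdot \frac{1}{360} = 21 \cdot \frac{101}{180} = \frac{707}{60}$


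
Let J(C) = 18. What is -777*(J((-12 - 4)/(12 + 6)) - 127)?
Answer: 84693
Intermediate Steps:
-777*(J((-12 - 4)/(12 + 6)) - 127) = -777*(18 - 127) = -777*(-109) = 84693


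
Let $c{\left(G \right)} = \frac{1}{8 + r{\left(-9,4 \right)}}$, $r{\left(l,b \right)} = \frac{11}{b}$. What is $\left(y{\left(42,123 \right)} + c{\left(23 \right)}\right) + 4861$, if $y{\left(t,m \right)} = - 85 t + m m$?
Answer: $\frac{706064}{43} \approx 16420.0$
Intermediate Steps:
$c{\left(G \right)} = \frac{4}{43}$ ($c{\left(G \right)} = \frac{1}{8 + \frac{11}{4}} = \frac{1}{\frac{43}{4}} = \frac{4}{43}$)
$y{\left(t,m \right)} = m^{2} - 85 t$ ($y{\left(t,m \right)} = - 85 t + m^{2} = m^{2} - 85 t$)
$\left(y{\left(42,123 \right)} + c{\left(23 \right)}\right) + 4861 = \left(\left(123^{2} - 3570\right) + \frac{4}{43}\right) + 4861 = \left(\left(15129 - 3570\right) + \frac{4}{43}\right) + 4861 = \left(11559 + \frac{4}{43}\right) + 4861 = \frac{497041}{43} + 4861 = \frac{706064}{43}$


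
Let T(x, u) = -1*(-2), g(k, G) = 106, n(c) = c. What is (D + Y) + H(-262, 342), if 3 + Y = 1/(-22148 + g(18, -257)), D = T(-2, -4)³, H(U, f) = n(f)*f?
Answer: 2578230697/22042 ≈ 1.1697e+5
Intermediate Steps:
H(U, f) = f² (H(U, f) = f*f = f²)
T(x, u) = 2
D = 8 (D = 2³ = 8)
Y = -66127/22042 (Y = -3 + 1/(-22148 + 106) = -3 + 1/(-22042) = -3 - 1/22042 = -66127/22042 ≈ -3.0000)
(D + Y) + H(-262, 342) = (8 - 66127/22042) + 342² = 110209/22042 + 116964 = 2578230697/22042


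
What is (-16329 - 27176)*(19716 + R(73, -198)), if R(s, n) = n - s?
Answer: -845954725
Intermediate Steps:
(-16329 - 27176)*(19716 + R(73, -198)) = (-16329 - 27176)*(19716 + (-198 - 1*73)) = -43505*(19716 + (-198 - 73)) = -43505*(19716 - 271) = -43505*19445 = -845954725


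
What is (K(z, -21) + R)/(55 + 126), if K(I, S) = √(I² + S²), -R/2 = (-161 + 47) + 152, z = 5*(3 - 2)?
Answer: -76/181 + √466/181 ≈ -0.30062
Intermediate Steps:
z = 5 (z = 5*1 = 5)
R = -76 (R = -2*((-161 + 47) + 152) = -2*(-114 + 152) = -2*38 = -76)
(K(z, -21) + R)/(55 + 126) = (√(5² + (-21)²) - 76)/(55 + 126) = (√(25 + 441) - 76)/181 = (√466 - 76)*(1/181) = (-76 + √466)*(1/181) = -76/181 + √466/181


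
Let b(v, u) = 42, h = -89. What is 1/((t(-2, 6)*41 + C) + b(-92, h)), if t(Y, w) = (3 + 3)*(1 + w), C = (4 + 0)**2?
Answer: 1/1780 ≈ 0.00056180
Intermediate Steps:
C = 16 (C = 4**2 = 16)
t(Y, w) = 6 + 6*w (t(Y, w) = 6*(1 + w) = 6 + 6*w)
1/((t(-2, 6)*41 + C) + b(-92, h)) = 1/(((6 + 6*6)*41 + 16) + 42) = 1/(((6 + 36)*41 + 16) + 42) = 1/((42*41 + 16) + 42) = 1/((1722 + 16) + 42) = 1/(1738 + 42) = 1/1780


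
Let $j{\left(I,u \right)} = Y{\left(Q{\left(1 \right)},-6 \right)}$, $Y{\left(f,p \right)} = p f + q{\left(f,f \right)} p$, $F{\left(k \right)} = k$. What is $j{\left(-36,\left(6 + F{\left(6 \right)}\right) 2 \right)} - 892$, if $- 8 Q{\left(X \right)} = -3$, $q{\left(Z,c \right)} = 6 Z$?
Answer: $- \frac{3631}{4} \approx -907.75$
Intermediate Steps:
$Q{\left(X \right)} = \frac{3}{8}$ ($Q{\left(X \right)} = \left(- \frac{1}{8}\right) \left(-3\right) = \frac{3}{8}$)
$Y{\left(f,p \right)} = 7 f p$ ($Y{\left(f,p \right)} = p f + 6 f p = f p + 6 f p = 7 f p$)
$j{\left(I,u \right)} = - \frac{63}{4}$ ($j{\left(I,u \right)} = 7 \cdot \frac{3}{8} \left(-6\right) = - \frac{63}{4}$)
$j{\left(-36,\left(6 + F{\left(6 \right)}\right) 2 \right)} - 892 = - \frac{63}{4} - 892 = - \frac{3631}{4}$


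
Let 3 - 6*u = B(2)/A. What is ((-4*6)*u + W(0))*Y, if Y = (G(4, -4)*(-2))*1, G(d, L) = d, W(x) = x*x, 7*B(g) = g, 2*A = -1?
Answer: 800/7 ≈ 114.29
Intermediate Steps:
A = -½ (A = (½)*(-1) = -½ ≈ -0.50000)
B(g) = g/7
W(x) = x²
u = 25/42 (u = ½ - (⅐)*2/(6*(-½)) = ½ - (-2)/21 = ½ - ⅙*(-4/7) = ½ + 2/21 = 25/42 ≈ 0.59524)
Y = -8 (Y = (4*(-2))*1 = -8*1 = -8)
((-4*6)*u + W(0))*Y = (-4*6*(25/42) + 0²)*(-8) = (-24*25/42 + 0)*(-8) = (-100/7 + 0)*(-8) = -100/7*(-8) = 800/7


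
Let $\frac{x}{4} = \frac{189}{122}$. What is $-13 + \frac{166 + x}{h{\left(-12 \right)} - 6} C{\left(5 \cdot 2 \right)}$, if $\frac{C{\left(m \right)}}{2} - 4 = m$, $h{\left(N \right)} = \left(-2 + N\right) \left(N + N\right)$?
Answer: $\frac{16211}{10065} \approx 1.6106$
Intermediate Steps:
$x = \frac{378}{61}$ ($x = 4 \cdot \frac{189}{122} = \frac{378}{61} \approx 6.1967$)
$h{\left(N \right)} = 2 N \left(-2 + N\right)$ ($h{\left(N \right)} = \left(-2 + N\right) 2 N = 2 N \left(-2 + N\right)$)
$C{\left(m \right)} = 8 + 2 m$
$-13 + \frac{166 + x}{h{\left(-12 \right)} - 6} C{\left(5 \cdot 2 \right)} = -13 + \frac{166 + \frac{378}{61}}{2 \left(-12\right) \left(-2 - 12\right) - 6} \left(8 + 2 \cdot 5 \cdot 2\right) = -13 + \frac{10504}{61 \left(2 \left(-12\right) \left(-14\right) - 6\right)} \left(8 + 2 \cdot 10\right) = -13 + \frac{10504}{61 \left(336 - 6\right)} \left(8 + 20\right) = -13 + \frac{10504}{61 \cdot 330} \cdot 28 = -13 + \frac{10504}{61} \cdot \frac{1}{330} \cdot 28 = -13 + \frac{5252}{10065} \cdot 28 = -13 + \frac{147056}{10065} = \frac{16211}{10065}$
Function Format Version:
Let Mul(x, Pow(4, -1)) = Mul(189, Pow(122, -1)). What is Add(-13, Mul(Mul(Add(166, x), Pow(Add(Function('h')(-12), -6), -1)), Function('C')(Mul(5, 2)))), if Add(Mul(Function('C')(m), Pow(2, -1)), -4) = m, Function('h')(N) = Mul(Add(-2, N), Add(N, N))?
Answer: Rational(16211, 10065) ≈ 1.6106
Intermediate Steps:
x = Rational(378, 61) (x = Mul(4, Mul(189, Pow(122, -1))) = Mul(4, Mul(189, Rational(1, 122))) = Mul(4, Rational(189, 122)) = Rational(378, 61) ≈ 6.1967)
Function('h')(N) = Mul(2, N, Add(-2, N)) (Function('h')(N) = Mul(Add(-2, N), Mul(2, N)) = Mul(2, N, Add(-2, N)))
Function('C')(m) = Add(8, Mul(2, m))
Add(-13, Mul(Mul(Add(166, x), Pow(Add(Function('h')(-12), -6), -1)), Function('C')(Mul(5, 2)))) = Add(-13, Mul(Mul(Add(166, Rational(378, 61)), Pow(Add(Mul(2, -12, Add(-2, -12)), -6), -1)), Add(8, Mul(2, Mul(5, 2))))) = Add(-13, Mul(Mul(Rational(10504, 61), Pow(Add(Mul(2, -12, -14), -6), -1)), Add(8, Mul(2, 10)))) = Add(-13, Mul(Mul(Rational(10504, 61), Pow(Add(336, -6), -1)), Add(8, 20))) = Add(-13, Mul(Mul(Rational(10504, 61), Pow(330, -1)), 28)) = Add(-13, Mul(Mul(Rational(10504, 61), Rational(1, 330)), 28)) = Add(-13, Mul(Rational(5252, 10065), 28)) = Add(-13, Rational(147056, 10065)) = Rational(16211, 10065)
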